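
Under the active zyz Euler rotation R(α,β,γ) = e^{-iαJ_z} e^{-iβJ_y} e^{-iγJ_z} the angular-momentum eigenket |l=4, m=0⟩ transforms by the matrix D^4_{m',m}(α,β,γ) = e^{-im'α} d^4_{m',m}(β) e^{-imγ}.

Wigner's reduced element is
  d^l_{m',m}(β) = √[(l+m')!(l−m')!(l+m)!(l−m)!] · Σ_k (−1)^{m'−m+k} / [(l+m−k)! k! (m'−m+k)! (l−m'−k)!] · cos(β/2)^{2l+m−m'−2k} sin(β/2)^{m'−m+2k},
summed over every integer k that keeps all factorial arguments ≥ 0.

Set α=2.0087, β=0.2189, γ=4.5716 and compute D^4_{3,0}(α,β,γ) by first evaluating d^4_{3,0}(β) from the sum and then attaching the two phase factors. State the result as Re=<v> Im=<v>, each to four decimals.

Re=-0.0143 Im=-0.0038

Split into d^4_{3,0}(β=0.2189) × two z-phases.
With c≡cos(β/2)=0.994016 and s≡sin(β/2)=0.109232, N=[5040·1·24·24]^{1/2}=1703.830978
k: max(0,(0)−(3))=0 … min(4+(0),4−(3))=1
  k=0: (−1)^3·1703.8310/(144)·0.9940^5·0.1092^3 = -0.014965
  k=1: (−1)^4·1703.8310/(144)·0.9940^3·0.1092^5 = +0.000181
d^4_{3,0}(0.2189) = -0.014965 +0.000181 = -0.014784
D = (+0.967135+0.254263i)·(-0.014784)·(+1.000000+0.000000i) = -0.014298-0.003759i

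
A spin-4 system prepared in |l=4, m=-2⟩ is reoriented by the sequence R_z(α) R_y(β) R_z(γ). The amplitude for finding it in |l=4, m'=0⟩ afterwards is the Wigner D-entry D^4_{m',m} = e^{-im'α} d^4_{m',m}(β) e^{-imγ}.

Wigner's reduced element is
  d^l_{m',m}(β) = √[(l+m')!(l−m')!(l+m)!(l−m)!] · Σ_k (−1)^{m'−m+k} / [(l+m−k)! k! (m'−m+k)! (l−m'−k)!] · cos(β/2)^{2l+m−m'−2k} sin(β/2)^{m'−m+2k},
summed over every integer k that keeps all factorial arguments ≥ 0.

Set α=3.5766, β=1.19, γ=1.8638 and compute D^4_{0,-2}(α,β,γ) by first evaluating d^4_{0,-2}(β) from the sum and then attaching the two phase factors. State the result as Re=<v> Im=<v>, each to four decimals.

Re=0.0094 Im=0.0062

D^4_{0,-2}(3.5766,1.19,1.8638) = e^{-i·0·3.5766}·d^4_{0,-2}(1.19)·e^{-i·-2·1.8638}. Compute d first:
Half-angle: c=0.828148, s=0.560509. N=√(24·24·2·720)=910.735966
k: max(0,(-2)−(0))=0 … min(4+(-2),4−(0))=2
  k=0: (−1)^2·910.7360/(96)·0.8281^6·0.5605^2 = +0.961469
  k=1: (−1)^3·910.7360/(36)·0.8281^4·0.5605^4 = -1.174498
  k=2: (−1)^4·910.7360/(96)·0.8281^2·0.5605^6 = +0.201759
d^4_{0,-2}(1.19) = +0.961469 -1.174498 +0.201759 = -0.011271
Phases: e^{-i·(0)·3.5766}=+1.000000+0.000000i, e^{-i·(-2)·1.8638}=-0.833155-0.553039i ⇒ D=+0.009390+0.006233i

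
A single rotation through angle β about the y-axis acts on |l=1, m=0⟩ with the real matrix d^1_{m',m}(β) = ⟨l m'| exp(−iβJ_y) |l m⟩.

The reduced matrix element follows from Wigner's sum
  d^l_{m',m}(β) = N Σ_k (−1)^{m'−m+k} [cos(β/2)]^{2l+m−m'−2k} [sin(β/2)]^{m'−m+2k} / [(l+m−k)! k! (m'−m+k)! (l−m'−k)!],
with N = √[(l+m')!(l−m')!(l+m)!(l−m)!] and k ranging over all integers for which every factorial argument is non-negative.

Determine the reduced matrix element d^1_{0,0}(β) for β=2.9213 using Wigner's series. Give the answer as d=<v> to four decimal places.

d=-0.9758

d^1_{0,0}(β=2.9213) via Wigner's sum:
Half-angle: c=0.109924, s=0.993940. N=√(1·1·1·1)=1.000000
k: max(0,(0)−(0))=0 … min(1+(0),1−(0))=1
  k=0: (−1)^0·1.0000/(1)·0.1099^2·0.9939^0 = +0.012083
  k=1: (−1)^1·1.0000/(1)·0.1099^0·0.9939^2 = -0.987917
d^1_{0,0}(2.9213) = +0.012083 -0.987917 = -0.975834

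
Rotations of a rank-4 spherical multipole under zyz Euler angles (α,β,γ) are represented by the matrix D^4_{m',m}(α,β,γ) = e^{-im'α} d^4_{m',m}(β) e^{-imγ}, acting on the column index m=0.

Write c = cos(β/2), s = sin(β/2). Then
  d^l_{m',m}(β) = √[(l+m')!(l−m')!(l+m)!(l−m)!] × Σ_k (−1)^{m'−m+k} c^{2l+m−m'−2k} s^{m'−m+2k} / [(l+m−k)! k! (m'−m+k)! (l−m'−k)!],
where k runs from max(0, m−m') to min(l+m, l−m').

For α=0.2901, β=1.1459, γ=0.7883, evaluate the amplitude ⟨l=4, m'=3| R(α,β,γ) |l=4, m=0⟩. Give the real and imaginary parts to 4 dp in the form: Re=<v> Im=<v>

First d^4_{3,0}(β=1.1459), then the phase factors e^{-i(3)α} and e^{-i(0)γ}:
c=cos(1.1459/2)=0.840305, s=sin(1.1459/2)=0.542113; N=√[5040·1·24·24]=1703.830978
k∈{0,1} keeps every argument non-negative
  k=0: (−1)^3·1703.8310/(144)·0.8403^5·0.5421^3 = -0.789805
  k=1: (−1)^4·1703.8310/(144)·0.8403^3·0.5421^5 = +0.328720
d^4_{3,0}(1.1459) = -0.789805 +0.328720 = -0.461085
Attach z-rotation phases: D = e^{-i(3)(0.2901)}·(-0.461085)·e^{-i(0)(0.7883)} = -0.297214+0.352510i

Re=-0.2972 Im=0.3525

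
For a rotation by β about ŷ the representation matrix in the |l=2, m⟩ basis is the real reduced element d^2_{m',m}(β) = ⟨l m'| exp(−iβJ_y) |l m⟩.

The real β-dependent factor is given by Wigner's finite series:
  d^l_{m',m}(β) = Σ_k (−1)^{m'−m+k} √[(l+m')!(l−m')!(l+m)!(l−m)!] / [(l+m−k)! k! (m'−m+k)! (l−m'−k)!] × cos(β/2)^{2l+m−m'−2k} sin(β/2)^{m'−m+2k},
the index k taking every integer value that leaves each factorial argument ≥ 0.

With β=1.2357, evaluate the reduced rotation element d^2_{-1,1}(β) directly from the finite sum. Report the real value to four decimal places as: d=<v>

d=0.5563

d^2_{-1,1}(β=1.2357) via Wigner's sum:
Half-angle: c=0.815126, s=0.579284. N=√(1·6·6·1)=6.000000
k∈{2,3} keeps every argument non-negative
  k=2: (−1)^0·6.0000/(2)·0.8151^2·0.5793^2 = +0.668888
  k=3: (−1)^1·6.0000/(6)·0.8151^0·0.5793^4 = -0.112607
d^2_{-1,1}(1.2357) = +0.668888 -0.112607 = +0.556281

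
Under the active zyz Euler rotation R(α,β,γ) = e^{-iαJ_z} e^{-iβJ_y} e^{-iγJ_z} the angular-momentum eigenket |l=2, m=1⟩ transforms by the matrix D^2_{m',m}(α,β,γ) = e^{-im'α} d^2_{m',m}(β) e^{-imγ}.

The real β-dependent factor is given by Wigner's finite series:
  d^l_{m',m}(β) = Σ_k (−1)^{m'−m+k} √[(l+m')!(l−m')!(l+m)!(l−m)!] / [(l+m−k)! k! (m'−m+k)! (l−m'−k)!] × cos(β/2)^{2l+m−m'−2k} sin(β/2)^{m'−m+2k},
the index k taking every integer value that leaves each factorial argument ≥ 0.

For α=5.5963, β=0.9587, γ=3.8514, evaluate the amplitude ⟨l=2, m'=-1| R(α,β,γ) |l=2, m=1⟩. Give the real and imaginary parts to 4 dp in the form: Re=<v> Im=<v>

Re=-0.0792 Im=0.4502

D^2_{-1,1}(5.5963,0.9587,3.8514) = e^{-i·-1·5.5963}·d^2_{-1,1}(0.9587)·e^{-i·1·3.8514}. Compute d first:
Half-angle: c=0.887295, s=0.461203. N=√(1·6·6·1)=6.000000
k∈{2,3} keeps every argument non-negative
  k=2: (−1)^0·6.0000/(2)·0.8873^2·0.4612^2 = +0.502390
  k=3: (−1)^1·6.0000/(6)·0.8873^0·0.4612^4 = -0.045245
d^2_{-1,1}(0.9587) = +0.502390 -0.045245 = +0.457145
Phases: e^{-i·(-1)·5.5963}=+0.773225-0.634132i, e^{-i·(1)·3.8514}=-0.758487+0.651688i ⇒ D=-0.079189+0.450234i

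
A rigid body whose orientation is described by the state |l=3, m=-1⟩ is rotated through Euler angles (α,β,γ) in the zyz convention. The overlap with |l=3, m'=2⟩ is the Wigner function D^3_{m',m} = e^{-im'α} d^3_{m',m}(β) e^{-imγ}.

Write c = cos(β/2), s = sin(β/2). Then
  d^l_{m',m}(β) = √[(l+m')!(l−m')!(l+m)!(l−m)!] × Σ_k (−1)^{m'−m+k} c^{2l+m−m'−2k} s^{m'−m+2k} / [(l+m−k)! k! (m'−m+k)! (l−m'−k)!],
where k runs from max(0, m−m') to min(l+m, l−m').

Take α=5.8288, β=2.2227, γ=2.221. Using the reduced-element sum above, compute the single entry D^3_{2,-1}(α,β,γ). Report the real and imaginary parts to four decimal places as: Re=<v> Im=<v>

Split into d^3_{2,-1}(β=2.2227) × two z-phases.
With c≡cos(β/2)=0.443452 and s≡sin(β/2)=0.896298, N=[120·1·2·24]^{1/2}=75.894664
k: max(0,(-1)−(2))=0 … min(3+(-1),3−(2))=1
  k=0: (−1)^3·75.8947/(12)·0.4435^3·0.8963^3 = -0.397125
  k=1: (−1)^4·75.8947/(24)·0.4435^1·0.8963^5 = +0.811165
d^3_{2,-1}(2.2227) = -0.397125 +0.811165 = +0.414040
Attach z-rotation phases: D = e^{-i(2)(5.8288)}·(+0.414040)·e^{-i(-1)(2.221)} = -0.414011+0.004895i

Re=-0.4140 Im=0.0049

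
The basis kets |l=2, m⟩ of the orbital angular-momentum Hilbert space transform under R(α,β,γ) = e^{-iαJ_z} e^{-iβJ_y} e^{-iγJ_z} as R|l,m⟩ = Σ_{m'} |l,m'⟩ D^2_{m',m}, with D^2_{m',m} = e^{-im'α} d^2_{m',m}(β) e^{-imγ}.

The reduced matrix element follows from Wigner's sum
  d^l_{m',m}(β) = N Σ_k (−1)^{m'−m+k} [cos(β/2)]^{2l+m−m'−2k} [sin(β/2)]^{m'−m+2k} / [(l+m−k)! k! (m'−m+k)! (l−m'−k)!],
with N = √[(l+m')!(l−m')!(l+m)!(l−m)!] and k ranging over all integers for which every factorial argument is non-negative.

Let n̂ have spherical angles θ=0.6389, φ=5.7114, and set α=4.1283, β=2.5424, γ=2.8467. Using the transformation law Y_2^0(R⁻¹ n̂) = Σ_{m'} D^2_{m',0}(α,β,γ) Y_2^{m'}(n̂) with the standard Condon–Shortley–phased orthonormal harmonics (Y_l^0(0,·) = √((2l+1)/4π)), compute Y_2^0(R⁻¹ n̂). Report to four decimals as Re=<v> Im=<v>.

Re=0.1056 Im=0.0000

Need the full column D^2_{m',0} for m'=−2..2 at α=4.1283, β=2.5424, γ=2.8467.
cos(β/2)=0.295135, sin(β/2)=0.955456
d^2_{-2,0}: single k=2 term ⇒ +0.194777;  D = -0.076319+0.179202i
d^2_{-1,0}: k∈[1..2] ⇒ +0.060165 -0.630561 = -0.570396;  D = +0.314539+0.475833i
d^2_{0,0}: k∈[0..2] ⇒ +0.007587 -0.318069 +0.833378 = +0.522897;  D = +0.522897+0.000000i
d^2_{1,0}: k∈[0..1] ⇒ -0.060165 +0.630561 = +0.570396;  D = -0.314539+0.475833i
d^2_{2,0}: single k=0 term ⇒ +0.194777;  D = -0.076319-0.179202i
Y_2^{m'}(θ=0.6389,φ=5.7114) and Σ D·Y over m':
  (-0.0763+0.1792i)·(+0.0569+0.1250i)  (+0.3145+0.4758i)·(+0.3110+0.2001i)  (+0.5229+0.0000i)·(+0.2943+0.0000i)  (-0.3145+0.4758i)·(-0.3110+0.2001i)  (-0.0763-0.1792i)·(+0.0569-0.1250i)
Y_2^0(R⁻¹ n̂) = +0.105606-0.000000i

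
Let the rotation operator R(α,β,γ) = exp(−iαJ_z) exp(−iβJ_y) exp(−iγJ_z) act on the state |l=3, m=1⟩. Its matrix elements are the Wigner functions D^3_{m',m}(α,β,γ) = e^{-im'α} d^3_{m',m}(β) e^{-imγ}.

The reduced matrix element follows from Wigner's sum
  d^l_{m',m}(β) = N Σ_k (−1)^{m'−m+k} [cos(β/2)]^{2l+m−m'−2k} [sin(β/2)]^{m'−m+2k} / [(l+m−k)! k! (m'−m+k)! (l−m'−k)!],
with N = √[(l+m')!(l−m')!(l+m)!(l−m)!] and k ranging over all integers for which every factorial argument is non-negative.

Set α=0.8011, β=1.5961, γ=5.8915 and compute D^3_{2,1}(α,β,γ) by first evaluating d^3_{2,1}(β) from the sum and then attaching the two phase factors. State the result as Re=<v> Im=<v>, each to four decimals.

D^3_{2,1}(0.8011,1.5961,5.8915) = e^{-i·2·0.8011}·d^3_{2,1}(1.5961)·e^{-i·1·5.8915}. Compute d first:
c=cos(1.5961/2)=0.698104, s=sin(1.5961/2)=0.715996; N=√[120·1·24·2]=75.894664
The bounds max(0,m−m')=0 and min(l+m,l−m')=1 give 2 terms
  k=0: (−1)^1·75.8947/(24)·0.6981^5·0.7160^1 = -0.375415
  k=1: (−1)^2·75.8947/(12)·0.6981^3·0.7160^3 = +0.789810
d^3_{2,1}(1.5961) = -0.375415 +0.789810 = +0.414395
D = (-0.031399-0.999507i)·(+0.414395)·(+0.924267+0.381747i) = +0.146090-0.387790i

Re=0.1461 Im=-0.3878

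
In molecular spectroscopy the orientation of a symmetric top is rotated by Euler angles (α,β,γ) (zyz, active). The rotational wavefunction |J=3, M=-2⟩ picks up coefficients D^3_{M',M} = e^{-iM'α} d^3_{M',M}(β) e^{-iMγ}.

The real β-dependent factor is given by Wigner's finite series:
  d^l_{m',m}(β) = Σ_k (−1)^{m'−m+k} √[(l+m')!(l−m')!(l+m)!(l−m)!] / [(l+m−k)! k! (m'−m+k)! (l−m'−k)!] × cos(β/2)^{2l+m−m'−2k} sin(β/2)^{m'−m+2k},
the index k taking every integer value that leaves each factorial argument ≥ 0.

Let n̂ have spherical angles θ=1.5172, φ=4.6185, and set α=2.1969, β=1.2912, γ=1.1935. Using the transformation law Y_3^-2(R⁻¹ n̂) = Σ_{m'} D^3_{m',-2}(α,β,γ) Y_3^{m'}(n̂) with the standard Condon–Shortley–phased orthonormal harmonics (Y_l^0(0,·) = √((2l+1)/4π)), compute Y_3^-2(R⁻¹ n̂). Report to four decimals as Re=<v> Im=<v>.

Need the full column D^3_{m',-2} for m'=−3..3 at α=2.1969, β=1.2912, γ=1.1935.
cos(β/2)=0.798739, sin(β/2)=0.601678
d^3_{-3,-2}: single k=1 term ⇒ +0.479142;  D = -0.432049+0.207148i
d^3_{-2,-2}: k∈[0..1] ⇒ +0.259674 -0.736745 = -0.477071;  D = -0.419213-0.227721i
d^3_{-1,-2}: k∈[0..1] ⇒ -0.618569 +0.701999 = +0.083430;  D = -0.010690-0.082742i
d^3_{0,-2}: k∈[0..1] ⇒ +0.807064 -0.457959 = +0.349105;  D = -0.254341+0.239134i
d^3_{1,-2}: k∈[0..1] ⇒ -0.701999 +0.199170 = -0.502829;  D = -0.493770-0.095013i
d^3_{2,-2}: k∈[0..1] ⇒ +0.418057 -0.047444 = +0.370613;  D = -0.156517-0.335941i
d^3_{3,-2}: single k=0 term ⇒ -0.154277;  D = +0.075138-0.134743i
Y_3^{m'}(θ=1.5172,φ=4.6185) and Σ D·Y over m':
  (-0.4320+0.2071i)·(+0.1155-0.3991i)  (-0.4192-0.2277i)·(-0.0536-0.0102i)  (-0.0107-0.0827i)·(+0.0298-0.3167i)  (-0.2543+0.2391i)·(-0.0597+0.0000i)  (-0.4938-0.0950i)·(-0.0298-0.3167i)  (-0.1565-0.3359i)·(-0.0536+0.0102i)  (+0.0751-0.1347i)·(-0.1155-0.3991i)
Y_3^-2(R⁻¹ n̂) = -0.024397+0.360662i

Re=-0.0244 Im=0.3607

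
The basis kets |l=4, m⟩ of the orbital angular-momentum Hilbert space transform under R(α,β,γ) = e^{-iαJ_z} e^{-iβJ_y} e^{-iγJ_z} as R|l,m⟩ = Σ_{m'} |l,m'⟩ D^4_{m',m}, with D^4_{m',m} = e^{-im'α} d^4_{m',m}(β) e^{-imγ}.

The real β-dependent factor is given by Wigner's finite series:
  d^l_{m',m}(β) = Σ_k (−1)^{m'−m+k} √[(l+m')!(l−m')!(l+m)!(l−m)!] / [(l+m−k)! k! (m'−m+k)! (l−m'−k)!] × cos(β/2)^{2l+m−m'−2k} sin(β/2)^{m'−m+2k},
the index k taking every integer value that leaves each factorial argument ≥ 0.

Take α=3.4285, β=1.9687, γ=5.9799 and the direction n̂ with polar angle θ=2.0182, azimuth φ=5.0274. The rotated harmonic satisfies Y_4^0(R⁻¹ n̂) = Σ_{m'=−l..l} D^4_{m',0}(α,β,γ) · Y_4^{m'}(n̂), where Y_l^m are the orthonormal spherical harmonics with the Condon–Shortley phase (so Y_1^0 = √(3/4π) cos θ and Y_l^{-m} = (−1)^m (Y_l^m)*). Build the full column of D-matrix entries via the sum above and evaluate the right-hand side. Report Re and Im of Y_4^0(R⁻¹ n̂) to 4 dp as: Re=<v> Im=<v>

Need the full column D^4_{m',0} for m'=−4..4 at α=3.4285, β=1.9687, γ=5.9799.
cos(β/2)=0.553405, sin(β/2)=0.832913
d^4_{-4,0}: single k=4 term ⇒ +0.377675;  D = +0.155092+0.344361i
d^4_{-3,0}: k∈[3..4] ⇒ +0.354876 -0.803877 = -0.449001;  D = +0.292699+0.340484i
d^4_{-2,0}: k∈[2..4] ⇒ +0.189050 -1.141981 +0.970070 = +0.017140;  D = +0.014395+0.009304i
d^4_{-1,0}: k∈[1..4] ⇒ +0.059213 -0.804782 +1.823021 -0.688262 = +0.389189;  D = -0.373281-0.110136i
d^4_{0,0}: k∈[0..4] ⇒ +0.008797 -0.318842 +1.625067 -1.636070 +0.231630 = -0.089418;  D = -0.089418+0.000000i
d^4_{1,0}: k∈[0..3] ⇒ -0.059213 +0.804782 -1.823021 +0.688262 = -0.389189;  D = +0.373281-0.110136i
d^4_{2,0}: k∈[0..2] ⇒ +0.189050 -1.141981 +0.970070 = +0.017140;  D = +0.014395-0.009304i
d^4_{3,0}: k∈[0..1] ⇒ -0.354876 +0.803877 = +0.449001;  D = -0.292699+0.340484i
d^4_{4,0}: single k=0 term ⇒ +0.377675;  D = +0.155092-0.344361i
Y_4^{m'}(θ=2.0182,φ=5.0274) and Σ D·Y over m':
  (+0.1551+0.3444i)·(+0.0894-0.2784i)  (+0.2927+0.3405i)·(+0.3216+0.2324i)  (+0.0144+0.0093i)·(-0.0681+0.0497i)  (-0.3733-0.1101i)·(+0.0966+0.2965i)  (-0.0894+0.0000i)·(-0.1469+0.0000i)  (+0.3733-0.1101i)·(-0.0966+0.2965i)  (+0.0144-0.0093i)·(-0.0681-0.0497i)  (-0.2927+0.3405i)·(-0.3216+0.2324i)  (+0.1551-0.3444i)·(+0.0894+0.2784i)
Y_4^0(R⁻¹ n̂) = +0.252896+0.000000i

Re=0.2529 Im=0.0000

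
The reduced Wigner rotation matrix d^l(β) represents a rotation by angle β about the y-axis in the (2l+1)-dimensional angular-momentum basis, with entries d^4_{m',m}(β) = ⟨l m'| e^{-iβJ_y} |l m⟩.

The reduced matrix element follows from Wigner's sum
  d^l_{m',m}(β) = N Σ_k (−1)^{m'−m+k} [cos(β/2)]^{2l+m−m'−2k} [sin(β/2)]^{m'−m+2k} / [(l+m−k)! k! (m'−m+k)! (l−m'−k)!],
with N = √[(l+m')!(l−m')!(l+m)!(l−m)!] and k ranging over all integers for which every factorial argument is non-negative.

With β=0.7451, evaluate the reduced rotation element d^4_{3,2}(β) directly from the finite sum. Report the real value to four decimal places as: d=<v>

d^4_{3,2}(β=0.7451) via Wigner's sum:
c=cos(0.7451/2)=0.931402, s=sin(0.7451/2)=0.363992; N=√[5040·1·720·2]=2693.993318
Admissible k: 0..1 (factorial args all ≥0)
  k=0: (−1)^1·2693.9933/(720)·0.9314^7·0.3640^1 = -0.828164
  k=1: (−1)^2·2693.9933/(240)·0.9314^5·0.3640^3 = +0.379442
d^4_{3,2}(0.7451) = -0.828164 +0.379442 = -0.448721

d=-0.4487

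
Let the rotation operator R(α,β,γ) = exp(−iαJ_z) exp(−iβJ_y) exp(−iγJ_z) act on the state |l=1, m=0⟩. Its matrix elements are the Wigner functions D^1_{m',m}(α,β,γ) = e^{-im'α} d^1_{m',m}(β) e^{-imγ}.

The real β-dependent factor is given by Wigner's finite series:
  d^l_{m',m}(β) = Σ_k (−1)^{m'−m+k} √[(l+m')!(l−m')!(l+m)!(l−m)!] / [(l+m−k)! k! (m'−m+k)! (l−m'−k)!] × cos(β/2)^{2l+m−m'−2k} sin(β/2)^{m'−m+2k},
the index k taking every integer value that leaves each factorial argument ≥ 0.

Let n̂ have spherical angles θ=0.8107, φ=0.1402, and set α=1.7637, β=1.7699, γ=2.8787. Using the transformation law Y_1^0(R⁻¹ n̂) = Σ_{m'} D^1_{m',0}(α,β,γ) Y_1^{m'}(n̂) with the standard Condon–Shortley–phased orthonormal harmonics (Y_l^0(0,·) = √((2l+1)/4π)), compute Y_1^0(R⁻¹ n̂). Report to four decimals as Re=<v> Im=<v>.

Need the full column D^1_{m',0} for m'=−1..1 at α=1.7637, β=1.7699, γ=2.8787.
cos(β/2)=0.633328, sin(β/2)=0.773883
d^1_{-1,0}: single k=1 term ⇒ +0.693137;  D = -0.132881+0.680281i
d^1_{0,0}: k∈[0..1] ⇒ +0.401105 -0.598895 = -0.197791;  D = -0.197791+0.000000i
d^1_{1,0}: single k=0 term ⇒ -0.693137;  D = +0.132881+0.680281i
Y_1^{m'}(θ=0.8107,φ=0.1402) and Σ D·Y over m':
  (-0.1329+0.6803i)·(+0.2479-0.0350i)  (-0.1978+0.0000i)·(+0.3366+0.0000i)  (+0.1329+0.6803i)·(-0.2479-0.0350i)
Y_1^0(R⁻¹ n̂) = -0.084871+0.000000i

Re=-0.0849 Im=0.0000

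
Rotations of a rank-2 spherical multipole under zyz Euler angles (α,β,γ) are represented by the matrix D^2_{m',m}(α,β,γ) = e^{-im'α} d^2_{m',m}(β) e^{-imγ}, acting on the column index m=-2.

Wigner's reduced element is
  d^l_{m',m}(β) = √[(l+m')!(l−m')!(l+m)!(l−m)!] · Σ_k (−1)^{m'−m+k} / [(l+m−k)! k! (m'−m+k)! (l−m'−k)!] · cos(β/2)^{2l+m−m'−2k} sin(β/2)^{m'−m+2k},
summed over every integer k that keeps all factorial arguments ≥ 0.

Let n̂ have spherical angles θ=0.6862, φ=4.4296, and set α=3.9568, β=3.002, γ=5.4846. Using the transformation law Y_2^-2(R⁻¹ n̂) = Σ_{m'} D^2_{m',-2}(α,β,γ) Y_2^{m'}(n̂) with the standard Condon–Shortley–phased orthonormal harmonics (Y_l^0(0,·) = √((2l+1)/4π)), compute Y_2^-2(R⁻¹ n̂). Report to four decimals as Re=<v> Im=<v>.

Re=0.1448 Im=-0.1432

Need the full column D^2_{m',-2} for m'=−2..2 at α=3.9568, β=3.002, γ=5.4846.
cos(β/2)=0.069740, sin(β/2)=0.997565
d^2_{-2,-2}: single k=0 term ⇒ +0.000024;  D = +0.000024+0.000001i
d^2_{-1,-2}: single k=0 term ⇒ -0.000677;  D = +0.000480-0.000477i
d^2_{0,-2}: single k=0 term ⇒ +0.011855;  D = -0.000313-0.011851i
d^2_{1,-2}: single k=0 term ⇒ -0.138463;  D = -0.103252-0.092256i
d^2_{2,-2}: single k=0 term ⇒ +0.990296;  D = -0.986637+0.085053i
Y_2^{m'}(θ=0.6862,φ=4.4296) and Σ D·Y over m':
  (+0.0000+0.0000i)·(-0.1309-0.0831i)  (+0.0005-0.0005i)·(-0.1057+0.3637i)  (-0.0003-0.0119i)·(+0.2509+0.0000i)  (-0.1033-0.0923i)·(+0.1057+0.3637i)  (-0.9866+0.0851i)·(-0.1309+0.0831i)
Y_2^-2(R⁻¹ n̂) = +0.144785-0.143175i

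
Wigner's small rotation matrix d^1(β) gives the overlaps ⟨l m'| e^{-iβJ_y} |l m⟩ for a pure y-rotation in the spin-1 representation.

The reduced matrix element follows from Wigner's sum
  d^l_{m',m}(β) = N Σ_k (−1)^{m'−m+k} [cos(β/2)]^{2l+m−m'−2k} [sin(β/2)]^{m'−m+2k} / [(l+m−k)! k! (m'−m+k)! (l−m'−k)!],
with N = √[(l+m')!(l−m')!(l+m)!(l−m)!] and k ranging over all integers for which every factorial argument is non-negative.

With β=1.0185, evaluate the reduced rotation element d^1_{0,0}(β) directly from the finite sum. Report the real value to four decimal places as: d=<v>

d=0.5246

d^1_{0,0}(β=1.0185) via Wigner's sum:
With c≡cos(β/2)=0.873110 and s≡sin(β/2)=0.487523, N=[1·1·1·1]^{1/2}=1.000000
The bounds max(0,m−m')=0 and min(l+m,l−m')=1 give 2 terms
  k=0: (−1)^0·1.0000/(1)·0.8731^2·0.4875^0 = +0.762322
  k=1: (−1)^1·1.0000/(1)·0.8731^0·0.4875^2 = -0.237678
d^1_{0,0}(1.0185) = +0.762322 -0.237678 = +0.524644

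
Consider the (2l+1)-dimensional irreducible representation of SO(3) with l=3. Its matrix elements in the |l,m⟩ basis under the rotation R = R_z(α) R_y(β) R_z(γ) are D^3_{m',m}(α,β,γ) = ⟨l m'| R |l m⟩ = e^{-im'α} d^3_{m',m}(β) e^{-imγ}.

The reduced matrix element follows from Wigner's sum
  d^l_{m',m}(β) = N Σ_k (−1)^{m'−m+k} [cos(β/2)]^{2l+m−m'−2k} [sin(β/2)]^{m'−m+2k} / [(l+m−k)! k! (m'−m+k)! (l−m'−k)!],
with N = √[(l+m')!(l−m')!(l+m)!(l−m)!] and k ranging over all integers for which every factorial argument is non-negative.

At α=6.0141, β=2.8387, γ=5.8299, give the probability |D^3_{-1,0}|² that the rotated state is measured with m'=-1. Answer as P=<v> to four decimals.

First d^3_{-1,0}(β=2.8387), then the phase factors e^{-i(-1)α} and e^{-i(0)γ}:
Half-angle: c=0.150868, s=0.988554. N=√(2·24·6·6)=41.569219
k∈{1,2,3} keeps every argument non-negative
  k=1: (−1)^0·41.5692/(12)·0.1509^5·0.9886^1 = +0.000268
  k=2: (−1)^1·41.5692/(4)·0.1509^3·0.9886^3 = -0.034475
  k=3: (−1)^2·41.5692/(12)·0.1509^1·0.9886^5 = +0.493389
d^3_{-1,0}(2.8387) = +0.000268 -0.034475 +0.493389 = +0.459182
|D^3_{-1,0}|² = |d^3_{-1,0}(β)|² = (+0.459182)² = 0.210848 (the z-rotation phases have unit modulus)

P=0.2108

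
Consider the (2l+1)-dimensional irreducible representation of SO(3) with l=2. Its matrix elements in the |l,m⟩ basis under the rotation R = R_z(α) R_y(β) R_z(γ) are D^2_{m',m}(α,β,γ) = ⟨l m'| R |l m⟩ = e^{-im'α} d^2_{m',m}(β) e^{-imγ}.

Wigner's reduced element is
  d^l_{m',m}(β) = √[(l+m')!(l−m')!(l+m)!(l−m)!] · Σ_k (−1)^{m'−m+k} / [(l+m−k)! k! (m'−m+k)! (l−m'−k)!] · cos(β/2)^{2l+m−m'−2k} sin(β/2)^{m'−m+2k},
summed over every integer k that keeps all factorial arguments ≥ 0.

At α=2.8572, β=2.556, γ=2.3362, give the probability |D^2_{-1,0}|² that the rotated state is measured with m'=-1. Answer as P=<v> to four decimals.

P=0.3182

Split into d^2_{-1,0}(β=2.556) × two z-phases.
With c≡cos(β/2)=0.288631 and s≡sin(β/2)=0.957441, N=[1·6·2·2]^{1/2}=4.898979
Admissible k: 1..2 (factorial args all ≥0)
  k=1: (−1)^0·4.8990/(2)·0.2886^3·0.9574^1 = +0.056392
  k=2: (−1)^1·4.8990/(2)·0.2886^1·0.9574^3 = -0.620517
d^2_{-1,0}(2.556) = +0.056392 -0.620517 = -0.564125
|D^2_{-1,0}|² = |d^2_{-1,0}(β)|² = (-0.564125)² = 0.318237 (the z-rotation phases have unit modulus)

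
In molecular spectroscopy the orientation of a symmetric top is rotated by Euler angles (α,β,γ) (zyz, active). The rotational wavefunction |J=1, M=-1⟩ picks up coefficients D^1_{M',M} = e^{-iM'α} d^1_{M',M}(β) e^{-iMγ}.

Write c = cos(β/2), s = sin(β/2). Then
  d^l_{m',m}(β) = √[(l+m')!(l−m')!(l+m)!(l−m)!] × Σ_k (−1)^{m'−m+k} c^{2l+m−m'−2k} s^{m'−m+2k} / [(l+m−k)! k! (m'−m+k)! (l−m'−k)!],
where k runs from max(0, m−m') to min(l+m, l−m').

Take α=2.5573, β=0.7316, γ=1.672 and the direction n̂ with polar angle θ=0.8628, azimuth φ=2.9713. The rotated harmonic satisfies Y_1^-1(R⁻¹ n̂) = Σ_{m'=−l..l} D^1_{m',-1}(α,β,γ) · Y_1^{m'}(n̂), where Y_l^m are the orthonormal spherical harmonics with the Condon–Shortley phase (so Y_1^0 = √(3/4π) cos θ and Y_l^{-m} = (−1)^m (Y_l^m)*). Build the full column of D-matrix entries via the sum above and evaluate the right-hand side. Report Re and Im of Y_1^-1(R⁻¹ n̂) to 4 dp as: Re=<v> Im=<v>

Re=0.1021 Im=0.0392

Need the full column D^1_{m',-1} for m'=−1..1 at α=2.5573, β=0.7316, γ=1.672.
cos(β/2)=0.933838, sin(β/2)=0.357696
d^1_{-1,-1}: single k=0 term ⇒ +0.872053;  D = -0.405083-0.772259i
d^1_{0,-1}: single k=0 term ⇒ -0.472391;  D = +0.047726-0.469973i
d^1_{1,-1}: single k=0 term ⇒ +0.127947;  D = +0.080998-0.099044i
Y_1^{m'}(θ=0.8628,φ=2.9713) and Σ D·Y over m':
  (-0.4051-0.7723i)·(-0.2587-0.0445i)  (+0.0477-0.4700i)·(+0.3177+0.0000i)  (+0.0810-0.0990i)·(+0.2587-0.0445i)
Y_1^-1(R⁻¹ n̂) = +0.102141+0.039220i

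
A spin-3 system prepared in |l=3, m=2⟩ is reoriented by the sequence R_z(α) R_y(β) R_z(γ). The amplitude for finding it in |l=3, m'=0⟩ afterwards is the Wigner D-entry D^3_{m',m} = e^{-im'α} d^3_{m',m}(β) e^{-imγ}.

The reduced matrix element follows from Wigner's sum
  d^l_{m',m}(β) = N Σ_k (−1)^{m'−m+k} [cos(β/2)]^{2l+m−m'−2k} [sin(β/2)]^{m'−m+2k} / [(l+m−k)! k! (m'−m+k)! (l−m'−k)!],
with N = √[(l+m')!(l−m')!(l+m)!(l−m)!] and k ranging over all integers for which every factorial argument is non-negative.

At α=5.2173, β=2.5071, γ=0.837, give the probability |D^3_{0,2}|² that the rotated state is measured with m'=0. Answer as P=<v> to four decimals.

Split into d^3_{0,2}(β=2.5071) × two z-phases.
With c≡cos(β/2)=0.311951 and s≡sin(β/2)=0.950098, N=[6·6·120·1]^{1/2}=65.726707
k: max(0,(2)−(0))=2 … min(3+(2),3−(0))=3
  k=2: (−1)^0·65.7267/(12)·0.3120^4·0.9501^2 = +0.046822
  k=3: (−1)^1·65.7267/(12)·0.3120^2·0.9501^4 = -0.434319
d^3_{0,2}(2.5071) = +0.046822 -0.434319 = -0.387497
|D^3_{0,2}|² = |d^3_{0,2}(β)|² = (-0.387497)² = 0.150154 (the z-rotation phases have unit modulus)

P=0.1502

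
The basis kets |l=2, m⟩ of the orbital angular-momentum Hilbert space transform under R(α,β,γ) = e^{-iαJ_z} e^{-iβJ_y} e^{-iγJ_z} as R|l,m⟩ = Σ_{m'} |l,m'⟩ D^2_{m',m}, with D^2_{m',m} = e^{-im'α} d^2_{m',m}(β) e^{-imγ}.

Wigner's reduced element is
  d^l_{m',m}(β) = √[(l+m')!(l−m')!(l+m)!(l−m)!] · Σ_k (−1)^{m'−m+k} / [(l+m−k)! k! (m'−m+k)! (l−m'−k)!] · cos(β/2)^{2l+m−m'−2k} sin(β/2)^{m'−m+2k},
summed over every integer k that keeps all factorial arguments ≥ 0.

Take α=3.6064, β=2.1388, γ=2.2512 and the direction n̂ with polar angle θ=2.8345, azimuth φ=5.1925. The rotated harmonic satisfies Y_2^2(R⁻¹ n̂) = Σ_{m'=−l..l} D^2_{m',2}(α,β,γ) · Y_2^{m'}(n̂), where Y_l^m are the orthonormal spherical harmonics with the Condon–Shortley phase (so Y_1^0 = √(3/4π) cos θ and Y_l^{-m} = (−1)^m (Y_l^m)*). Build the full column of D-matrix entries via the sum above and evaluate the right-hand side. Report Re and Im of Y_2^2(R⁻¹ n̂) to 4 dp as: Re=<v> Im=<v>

Re=-0.2290 Im=0.1717

Need the full column D^2_{m',2} for m'=−2..2 at α=3.6064, β=2.1388, γ=2.2512.
cos(β/2)=0.480650, sin(β/2)=0.876912
d^2_{-2,2}: single k=4 term ⇒ +0.591323;  D = -0.537198+0.247146i
d^2_{-1,2}: single k=3 term ⇒ +0.648228;  D = +0.404973-0.506159i
d^2_{0,2}: single k=2 term ⇒ +0.435158;  D = -0.090708+0.425599i
d^2_{1,2}: single k=1 term ⇒ +0.194749;  D = -0.049090-0.188460i
d^2_{2,2}: single k=0 term ⇒ +0.053372;  D = +0.035178+0.040139i
Y_2^{m'}(θ=2.8345,φ=5.1925) and Σ D·Y over m':
  (-0.5372+0.2471i)·(-0.0202+0.0289i)  (+0.4050-0.5062i)·(-0.1028-0.1974i)  (-0.0907+0.4256i)·(+0.5443+0.0000i)  (-0.0491-0.1885i)·(+0.1028-0.1974i)  (+0.0352+0.0401i)·(-0.0202-0.0289i)
Y_2^2(R⁻¹ n̂) = -0.229033+0.171696i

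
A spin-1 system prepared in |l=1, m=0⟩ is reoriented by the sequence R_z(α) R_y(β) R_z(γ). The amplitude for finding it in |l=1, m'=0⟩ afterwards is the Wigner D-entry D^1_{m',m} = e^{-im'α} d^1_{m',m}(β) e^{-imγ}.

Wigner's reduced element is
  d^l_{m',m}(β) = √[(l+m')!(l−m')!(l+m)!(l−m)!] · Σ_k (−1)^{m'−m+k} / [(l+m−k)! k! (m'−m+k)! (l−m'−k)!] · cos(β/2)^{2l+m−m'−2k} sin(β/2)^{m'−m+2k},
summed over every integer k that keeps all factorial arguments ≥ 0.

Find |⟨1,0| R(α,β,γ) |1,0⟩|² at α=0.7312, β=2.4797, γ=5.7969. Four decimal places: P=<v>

First d^1_{0,0}(β=2.4797), then the phase factors e^{-i(0)α} and e^{-i(0)γ}:
c=cos(2.4797/2)=0.324938, s=sin(2.4797/2)=0.945735; N=√[1·1·1·1]=1.000000
k: max(0,(0)−(0))=0 … min(1+(0),1−(0))=1
  k=0: (−1)^0·1.0000/(1)·0.3249^2·0.9457^0 = +0.105585
  k=1: (−1)^1·1.0000/(1)·0.3249^0·0.9457^2 = -0.894415
d^1_{0,0}(2.4797) = +0.105585 -0.894415 = -0.788830
|D^1_{0,0}|² = |d^1_{0,0}(β)|² = (-0.788830)² = 0.622253 (the z-rotation phases have unit modulus)

P=0.6223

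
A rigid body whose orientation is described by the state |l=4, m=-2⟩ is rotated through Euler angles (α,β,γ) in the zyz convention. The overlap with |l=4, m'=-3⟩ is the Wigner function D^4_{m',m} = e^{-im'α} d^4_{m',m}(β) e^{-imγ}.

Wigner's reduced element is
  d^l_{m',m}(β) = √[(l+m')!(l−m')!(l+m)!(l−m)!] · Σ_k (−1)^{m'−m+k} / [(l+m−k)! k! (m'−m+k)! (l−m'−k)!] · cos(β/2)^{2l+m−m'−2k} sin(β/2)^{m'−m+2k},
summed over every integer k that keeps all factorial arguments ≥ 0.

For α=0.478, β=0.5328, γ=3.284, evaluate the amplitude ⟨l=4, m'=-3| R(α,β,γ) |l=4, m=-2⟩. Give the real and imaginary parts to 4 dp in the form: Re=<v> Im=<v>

D^4_{-3,-2}(0.478,0.5328,3.284) = e^{-i·-3·0.478}·d^4_{-3,-2}(0.5328)·e^{-i·-2·3.284}. Compute d first:
Half-angle: c=0.964725, s=0.263260. N=√(1·5040·2·720)=2693.993318
k∈{1,2} keeps every argument non-negative
  k=1: (−1)^0·2693.9933/(720)·0.9647^7·0.2633^1 = +0.766079
  k=2: (−1)^1·2693.9933/(240)·0.9647^5·0.2633^3 = -0.171143
d^4_{-3,-2}(0.5328) = +0.766079 -0.171143 = +0.594936
D = (+0.136370+0.990658i)·(+0.594936)·(+0.959714+0.280980i) = -0.087740+0.588431i

Re=-0.0877 Im=0.5884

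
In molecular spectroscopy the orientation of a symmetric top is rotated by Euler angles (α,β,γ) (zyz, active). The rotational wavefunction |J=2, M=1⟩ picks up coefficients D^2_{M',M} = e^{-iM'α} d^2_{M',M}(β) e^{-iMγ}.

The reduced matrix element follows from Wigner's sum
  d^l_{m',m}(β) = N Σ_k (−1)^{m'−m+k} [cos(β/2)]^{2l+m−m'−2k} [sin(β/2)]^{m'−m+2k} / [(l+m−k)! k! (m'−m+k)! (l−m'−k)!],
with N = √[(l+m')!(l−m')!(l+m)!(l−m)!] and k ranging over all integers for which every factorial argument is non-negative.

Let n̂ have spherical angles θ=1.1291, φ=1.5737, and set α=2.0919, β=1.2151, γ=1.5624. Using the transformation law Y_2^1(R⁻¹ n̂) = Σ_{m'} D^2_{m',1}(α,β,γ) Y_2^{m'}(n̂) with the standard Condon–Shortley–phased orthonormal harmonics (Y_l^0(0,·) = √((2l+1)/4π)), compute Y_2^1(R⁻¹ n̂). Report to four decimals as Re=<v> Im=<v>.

Re=0.3069 Im=-0.0844

Need the full column D^2_{m',1} for m'=−2..2 at α=2.0919, β=1.2151, γ=1.5624.
cos(β/2)=0.821049, sin(β/2)=0.570858
d^2_{-2,1}: single k=3 term ⇒ +0.305480;  D = -0.265072+0.151838i
d^2_{-1,1}: k∈[2..3] ⇒ +0.659045 -0.106197 = +0.552848;  D = +0.477141+0.279245i
d^2_{0,1}: k∈[1..2] ⇒ +0.773946 -0.374135 = +0.399811;  D = +0.003357-0.399797i
d^2_{1,1}: k∈[0..1] ⇒ +0.454440 -0.659045 = -0.204605;  D = +0.178297-0.100367i
d^2_{2,1}: single k=0 term ⇒ -0.631924;  D = -0.542984-0.323260i
Y_2^{m'}(θ=1.1291,φ=1.5737) and Σ D·Y over m':
  (-0.2651+0.1518i)·(-0.3157+0.0018i)  (+0.4771+0.2792i)·(-0.0009-0.2985i)  (+0.0034-0.3998i)·(-0.1425+0.0000i)  (+0.1783-0.1004i)·(+0.0009-0.2985i)  (-0.5430-0.3233i)·(-0.3157-0.0018i)
Y_2^1(R⁻¹ n̂) = +0.306885-0.084416i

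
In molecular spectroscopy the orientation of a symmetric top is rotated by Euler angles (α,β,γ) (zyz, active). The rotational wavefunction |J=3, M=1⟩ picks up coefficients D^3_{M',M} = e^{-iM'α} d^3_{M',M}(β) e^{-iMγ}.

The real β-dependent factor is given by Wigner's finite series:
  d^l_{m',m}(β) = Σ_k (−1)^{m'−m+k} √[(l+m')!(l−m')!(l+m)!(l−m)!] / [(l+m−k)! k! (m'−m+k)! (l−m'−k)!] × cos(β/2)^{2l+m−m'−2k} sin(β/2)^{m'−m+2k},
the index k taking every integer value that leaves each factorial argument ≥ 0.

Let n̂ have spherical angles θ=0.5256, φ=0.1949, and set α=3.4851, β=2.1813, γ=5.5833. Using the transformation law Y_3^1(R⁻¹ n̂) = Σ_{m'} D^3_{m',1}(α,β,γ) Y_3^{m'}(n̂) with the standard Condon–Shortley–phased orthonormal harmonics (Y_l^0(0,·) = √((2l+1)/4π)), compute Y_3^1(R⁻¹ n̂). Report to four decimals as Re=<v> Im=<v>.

Need the full column D^3_{m',1} for m'=−3..3 at α=3.4851, β=2.1813, γ=5.5833.
cos(β/2)=0.461909, sin(β/2)=0.886927
d^3_{-3,1}: single k=4 term ⇒ +0.511341;  D = +0.081270-0.504841i
d^3_{-2,1}: k∈[3..4] ⇒ +0.434874 -0.801672 = -0.366798;  D = -0.067073-0.360613i
d^3_{-1,1}: k∈[2..4] ⇒ +0.214859 -1.056221 +0.486775 = -0.354588;  D = +0.178461+0.306405i
d^3_{0,1}: k∈[1..3] ⇒ +0.064604 -0.714571 +0.878187 = +0.228221;  D = +0.174570+0.147004i
d^3_{1,1}: k∈[0..2] ⇒ +0.009713 -0.286478 +0.792166 = +0.515400;  D = -0.483016-0.179814i
d^3_{2,1}: k∈[0..1] ⇒ -0.058975 +0.434874 = +0.375899;  D = +0.375867+0.004838i
d^3_{3,1}: single k=0 term ⇒ +0.138691;  D = -0.131179+0.045025i
Y_3^{m'}(θ=0.5256,φ=0.1949) and Σ D·Y over m':
  (+0.0813-0.5048i)·(+0.0439-0.0291i)  (-0.0671-0.3606i)·(+0.2059-0.0846i)  (+0.1785+0.3064i)·(+0.4361-0.0861i)  (+0.1746+0.1470i)·(+0.2393+0.0000i)  (-0.4830-0.1798i)·(-0.4361-0.0861i)  (+0.3759+0.0048i)·(+0.2059+0.0846i)  (-0.1312+0.0450i)·(-0.0439-0.0291i)
Y_3^1(R⁻¹ n̂) = +0.369758+0.214943i

Re=0.3698 Im=0.2149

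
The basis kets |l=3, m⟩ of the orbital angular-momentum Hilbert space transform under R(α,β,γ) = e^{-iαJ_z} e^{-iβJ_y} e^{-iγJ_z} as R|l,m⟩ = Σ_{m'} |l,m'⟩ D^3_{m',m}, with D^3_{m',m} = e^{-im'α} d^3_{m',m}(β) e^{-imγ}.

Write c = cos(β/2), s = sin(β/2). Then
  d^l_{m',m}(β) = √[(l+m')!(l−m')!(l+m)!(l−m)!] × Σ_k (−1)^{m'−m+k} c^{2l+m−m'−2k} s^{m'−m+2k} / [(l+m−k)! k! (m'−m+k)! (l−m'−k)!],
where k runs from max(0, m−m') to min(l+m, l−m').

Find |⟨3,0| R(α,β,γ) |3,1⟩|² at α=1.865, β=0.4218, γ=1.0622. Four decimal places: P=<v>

P=0.3142

First d^3_{0,1}(β=0.4218), then the phase factors e^{-i(0)α} and e^{-i(1)γ}:
With c≡cos(β/2)=0.977843 and s≡sin(β/2)=0.209340, N=[6·6·24·2]^{1/2}=41.569219
k∈{1,2,3} keeps every argument non-negative
  k=1: (−1)^0·41.5692/(12)·0.9778^5·0.2093^1 = +0.648318
  k=2: (−1)^1·41.5692/(4)·0.9778^3·0.2093^3 = -0.089141
  k=3: (−1)^2·41.5692/(12)·0.9778^1·0.2093^5 = +0.001362
d^3_{0,1}(0.4218) = +0.648318 -0.089141 +0.001362 = +0.560540
|D^3_{0,1}|² = |d^3_{0,1}(β)|² = (+0.560540)² = 0.314205 (the z-rotation phases have unit modulus)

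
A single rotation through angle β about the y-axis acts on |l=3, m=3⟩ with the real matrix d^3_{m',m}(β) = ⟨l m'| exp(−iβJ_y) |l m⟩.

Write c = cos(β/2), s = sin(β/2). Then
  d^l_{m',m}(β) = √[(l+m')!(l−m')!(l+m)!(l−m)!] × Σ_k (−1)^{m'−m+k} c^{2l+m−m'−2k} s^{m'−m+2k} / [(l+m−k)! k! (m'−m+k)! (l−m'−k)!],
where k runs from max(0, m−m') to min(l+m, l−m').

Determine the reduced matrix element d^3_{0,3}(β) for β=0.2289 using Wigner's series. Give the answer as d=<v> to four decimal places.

d=0.0065

d^3_{0,3}(β=0.2289) via Wigner's sum:
c=cos(0.2289/2)=0.993458, s=sin(0.2289/2)=0.114200; N=√[6·6·720·1]=160.996894
The bounds max(0,m−m')=3 and min(l+m,l−m')=3 give 1 term
  k=3: (−1)^0·160.9969/(36)·0.9935^3·0.1142^3 = +0.006531
d^3_{0,3}(0.2289) = +0.006531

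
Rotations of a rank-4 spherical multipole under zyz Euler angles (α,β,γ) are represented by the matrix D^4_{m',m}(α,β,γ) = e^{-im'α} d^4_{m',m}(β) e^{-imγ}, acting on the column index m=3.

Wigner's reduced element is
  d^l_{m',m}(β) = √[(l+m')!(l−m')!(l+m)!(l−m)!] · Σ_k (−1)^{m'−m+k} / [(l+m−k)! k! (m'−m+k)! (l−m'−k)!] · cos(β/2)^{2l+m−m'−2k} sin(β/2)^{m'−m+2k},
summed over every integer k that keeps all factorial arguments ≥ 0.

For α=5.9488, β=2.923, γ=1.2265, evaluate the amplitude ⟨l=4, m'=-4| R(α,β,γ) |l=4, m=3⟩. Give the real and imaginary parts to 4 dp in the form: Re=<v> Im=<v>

First d^4_{-4,3}(β=2.923), then the phase factors e^{-i(-4)α} and e^{-i(3)γ}:
Half-angle: c=0.109079, s=0.994033. N=√(1·40320·5040·1)=14255.272709
Admissible k: 7..7 (factorial args all ≥0)
  k=7: (−1)^0·14255.2727/(5040)·0.1091^1·0.9940^7 = +0.295864
d^4_{-4,3}(2.923) = +0.295864
D = (+0.231146-0.972919i)·(+0.295864)·(-0.858783+0.512340i) = +0.088748+0.282239i

Re=0.0887 Im=0.2822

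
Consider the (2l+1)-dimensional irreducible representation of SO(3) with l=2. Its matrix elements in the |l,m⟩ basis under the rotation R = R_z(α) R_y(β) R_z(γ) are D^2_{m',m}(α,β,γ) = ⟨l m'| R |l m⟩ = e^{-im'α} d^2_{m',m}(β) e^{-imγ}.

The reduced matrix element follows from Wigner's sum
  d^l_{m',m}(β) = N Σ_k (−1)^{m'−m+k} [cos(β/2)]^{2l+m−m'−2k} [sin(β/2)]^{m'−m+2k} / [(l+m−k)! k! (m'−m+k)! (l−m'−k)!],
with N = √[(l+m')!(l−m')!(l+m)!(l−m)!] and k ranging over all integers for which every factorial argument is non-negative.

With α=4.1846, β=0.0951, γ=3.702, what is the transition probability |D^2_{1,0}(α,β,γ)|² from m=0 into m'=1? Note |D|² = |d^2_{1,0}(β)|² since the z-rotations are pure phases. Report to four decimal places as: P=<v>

P=0.0134

Split into d^2_{1,0}(β=0.0951) × two z-phases.
With c≡cos(β/2)=0.998870 and s≡sin(β/2)=0.047532, N=[6·1·2·2]^{1/2}=4.898979
k: max(0,(0)−(1))=0 … min(2+(0),2−(1))=1
  k=0: (−1)^1·4.8990/(2)·0.9989^3·0.0475^1 = -0.116035
  k=1: (−1)^2·4.8990/(2)·0.9989^1·0.0475^3 = +0.000263
d^2_{1,0}(0.0951) = -0.116035 +0.000263 = -0.115772
|D^2_{1,0}|² = |d^2_{1,0}(β)|² = (-0.115772)² = 0.013403 (the z-rotation phases have unit modulus)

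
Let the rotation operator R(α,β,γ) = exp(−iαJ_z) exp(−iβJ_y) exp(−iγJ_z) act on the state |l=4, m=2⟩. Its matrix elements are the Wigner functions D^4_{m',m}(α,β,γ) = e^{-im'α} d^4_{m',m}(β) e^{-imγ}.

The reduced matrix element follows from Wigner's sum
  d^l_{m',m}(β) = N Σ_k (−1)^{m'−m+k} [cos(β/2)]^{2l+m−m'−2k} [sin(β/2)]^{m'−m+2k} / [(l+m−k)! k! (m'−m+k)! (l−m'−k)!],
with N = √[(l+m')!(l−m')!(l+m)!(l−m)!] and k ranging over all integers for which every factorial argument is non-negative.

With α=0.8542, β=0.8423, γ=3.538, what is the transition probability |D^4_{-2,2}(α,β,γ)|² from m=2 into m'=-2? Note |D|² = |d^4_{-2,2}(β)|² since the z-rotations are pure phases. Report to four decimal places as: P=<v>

P=0.0599

D^4_{-2,2}(0.8542,0.8423,3.538) = e^{-i·-2·0.8542}·d^4_{-2,2}(0.8423)·e^{-i·2·3.538}. Compute d first:
With c≡cos(β/2)=0.912619 and s≡sin(β/2)=0.408810, N=[2·720·720·2]^{1/2}=1440.000000
k: max(0,(2)−(-2))=4 … min(4+(2),4−(-2))=6
  k=4: (−1)^0·1440.0000/(96)·0.9126^4·0.4088^4 = +0.290628
  k=5: (−1)^1·1440.0000/(120)·0.9126^2·0.4088^6 = -0.046654
  k=6: (−1)^2·1440.0000/(1440)·0.9126^0·0.4088^8 = +0.000780
d^4_{-2,2}(0.8423) = +0.290628 -0.046654 +0.000780 = +0.244754
|D^4_{-2,2}|² = |d^4_{-2,2}(β)|² = (+0.244754)² = 0.059904 (the z-rotation phases have unit modulus)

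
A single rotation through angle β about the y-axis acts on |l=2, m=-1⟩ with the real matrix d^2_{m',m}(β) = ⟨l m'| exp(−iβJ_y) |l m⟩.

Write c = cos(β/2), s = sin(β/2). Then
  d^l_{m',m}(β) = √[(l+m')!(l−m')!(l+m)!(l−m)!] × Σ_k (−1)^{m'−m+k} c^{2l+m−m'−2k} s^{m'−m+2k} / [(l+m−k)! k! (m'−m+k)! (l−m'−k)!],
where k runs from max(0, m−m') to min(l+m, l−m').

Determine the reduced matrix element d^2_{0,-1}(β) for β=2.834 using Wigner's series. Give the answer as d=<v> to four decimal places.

d^2_{0,-1}(β=2.834) via Wigner's sum:
c=cos(2.834/2)=0.153191, s=sin(2.834/2)=0.988197; N=√[2·2·1·6]=4.898979
k: max(0,(-1)−(0))=0 … min(2+(-1),2−(0))=1
  k=0: (−1)^1·4.8990/(2)·0.1532^3·0.9882^1 = -0.008702
  k=1: (−1)^2·4.8990/(2)·0.1532^1·0.9882^3 = +0.362108
d^2_{0,-1}(2.834) = -0.008702 +0.362108 = +0.353406

d=0.3534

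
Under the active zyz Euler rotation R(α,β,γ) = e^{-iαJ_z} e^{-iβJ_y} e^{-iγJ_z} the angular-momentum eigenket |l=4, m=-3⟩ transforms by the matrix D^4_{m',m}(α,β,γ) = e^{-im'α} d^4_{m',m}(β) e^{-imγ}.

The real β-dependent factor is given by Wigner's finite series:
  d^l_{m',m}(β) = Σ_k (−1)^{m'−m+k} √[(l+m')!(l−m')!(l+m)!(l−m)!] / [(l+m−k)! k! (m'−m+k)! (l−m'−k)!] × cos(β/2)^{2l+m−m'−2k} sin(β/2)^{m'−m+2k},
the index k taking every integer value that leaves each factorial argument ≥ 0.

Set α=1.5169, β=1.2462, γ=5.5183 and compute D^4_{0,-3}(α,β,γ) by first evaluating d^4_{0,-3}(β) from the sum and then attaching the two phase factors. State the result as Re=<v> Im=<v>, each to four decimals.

First d^4_{0,-3}(β=1.2462), then the phase factors e^{-i(0)α} and e^{-i(-3)γ}:
Half-angle: c=0.812073, s=0.583555. N=√(24·24·1·5040)=1703.830978
Admissible k: 0..1 (factorial args all ≥0)
  k=0: (−1)^3·1703.8310/(144)·0.8121^5·0.5836^3 = -0.830398
  k=1: (−1)^4·1703.8310/(144)·0.8121^3·0.5836^5 = +0.428805
d^4_{0,-3}(1.2462) = -0.830398 +0.428805 = -0.401593
Phases: e^{-i·(0)·1.5169}=+1.000000+0.000000i, e^{-i·(-3)·5.5183}=-0.662281-0.749255i ⇒ D=+0.265968+0.300896i

Re=0.2660 Im=0.3009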